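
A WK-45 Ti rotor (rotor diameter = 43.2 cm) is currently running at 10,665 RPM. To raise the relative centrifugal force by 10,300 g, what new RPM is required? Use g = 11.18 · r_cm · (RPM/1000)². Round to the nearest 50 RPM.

r = 43.2 / 2 = 21.6 cm
Current RCF = 11.18 × 21.6 × (10.665)² = 11.18 × 21.6 × 113.742225 ≈ 27,467.4 × g
Target RCF = 27,467.4 + 10,300 = 37,767.4 × g
(N/1000)² = 37,767.4 / 241.488 = 156.3945
N = 1000 × √156.3945 ≈ 12,505.8

12500 RPM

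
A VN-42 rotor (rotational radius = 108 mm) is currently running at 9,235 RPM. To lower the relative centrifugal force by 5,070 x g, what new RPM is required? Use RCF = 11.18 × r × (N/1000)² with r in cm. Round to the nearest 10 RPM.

≈ 6580 RPM

r = 108 mm = 10.8 cm
Current RCF = 11.18 × 10.8 × (9.235)² = 11.18 × 10.8 × 85.285225 ≈ 10,297.7 × g
Target RCF = 10,297.7 − 5,070 = 5,227.7 × g
(N/1000)² = 5,227.7 / 120.744 = 43.29573
N = 1000 × √43.29573 ≈ 6,579.9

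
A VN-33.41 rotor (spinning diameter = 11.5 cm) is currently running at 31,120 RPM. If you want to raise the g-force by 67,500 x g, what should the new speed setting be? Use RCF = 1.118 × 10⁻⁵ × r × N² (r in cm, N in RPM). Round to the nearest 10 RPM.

r = 11.5 / 2 = 5.75 cm
Current RCF = 1.118 × 10⁻⁵ × 5.75 × (31120)² = 1.118 × 10⁻⁵ × 5.75 × 968,454,400 ≈ 62,257.1 × g
Target RCF = 62,257.1 + 67,500 = 129,757.1 × g
N² = 129,757.1 / (6.4285 × 10⁻⁵) = 2,018,466,205
N ≈ √2,018,466,205 ≈ 44,927.3

≈ 44930 RPM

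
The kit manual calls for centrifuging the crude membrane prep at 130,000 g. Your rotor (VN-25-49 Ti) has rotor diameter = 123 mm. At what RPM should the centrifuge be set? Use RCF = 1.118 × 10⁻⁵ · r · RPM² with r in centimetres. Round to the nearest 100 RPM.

r = 123 mm / 2 = 61.5 mm = 6.15 cm
RCF = 1.118 × 10⁻⁵ × r × N²
130,000 = 1.118 × 10⁻⁵ × 6.15 × N²
N² = 130,000 / (6.8757 × 10⁻⁵) = 1,890,716,582
N ≈ √1,890,716,582 ≈ 43,482.4

≈ 43500 RPM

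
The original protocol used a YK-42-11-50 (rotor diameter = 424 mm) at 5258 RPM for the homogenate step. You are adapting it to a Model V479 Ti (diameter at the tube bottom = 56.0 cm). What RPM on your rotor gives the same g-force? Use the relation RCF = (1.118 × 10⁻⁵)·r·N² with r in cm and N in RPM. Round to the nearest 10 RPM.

Original rotor: r = 424 mm / 2 = 212 mm = 21.2 cm
RCF_original = 1.118 × 10⁻⁵ × 21.2 × (5258)² = 1.118 × 10⁻⁵ × 21.2 × 27,646,564 ≈ 6,552.7 × g
Your rotor: r = 56.0 / 2 = 28 cm
6,552.7 = 1.118 × 10⁻⁵ × 28 × N²
N² = 6,552.7 / (31.304 × 10⁻⁵) = 20,932,469
N ≈ √20,932,469 ≈ 4,575.2

4580 RPM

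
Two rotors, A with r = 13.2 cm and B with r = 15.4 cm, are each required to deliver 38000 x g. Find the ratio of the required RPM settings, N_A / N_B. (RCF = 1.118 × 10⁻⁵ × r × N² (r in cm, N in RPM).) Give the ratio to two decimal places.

1.08

At fixed RCF, N ∝ 1/√r, so N_A/N_B = √(r_B/r_A) = √(15.4/13.2) = √1.166667 = 1.0801.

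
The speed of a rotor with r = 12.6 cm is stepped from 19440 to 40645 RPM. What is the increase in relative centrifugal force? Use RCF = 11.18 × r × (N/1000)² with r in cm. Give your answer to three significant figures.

RCF₁ = 11.18 × 12.6 × (19.44)² = 11.18 × 12.6 × 377.9136 ≈ 53,235.9 × g
RCF₂ = 11.18 × 12.6 × (40.645)² = 11.18 × 12.6 × 1,652.016025 ≈ 232,716.2 × g
Increase = 232,716.2 − 53,235.9 = 179,480.3

≈ 179000 x g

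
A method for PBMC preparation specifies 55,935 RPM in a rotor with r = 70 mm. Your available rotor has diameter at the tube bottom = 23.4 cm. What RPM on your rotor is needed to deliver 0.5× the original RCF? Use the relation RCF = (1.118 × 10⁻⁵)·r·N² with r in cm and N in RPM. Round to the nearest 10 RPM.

Original rotor: r = 70 mm = 7.0 cm
RCF_original = 1.118 × 10⁻⁵ × 7 × (55935)² = 1.118 × 10⁻⁵ × 7 × 3,128,724,225 ≈ 244,854 × g
Target RCF = 0.5 × 244,854 ≈ 122,427 × g
Your rotor: r = 23.4 / 2 = 11.7 cm
122,427 = 1.118 × 10⁻⁵ × 11.7 × N²
N² = 122,427 / (13.0806 × 10⁻⁵) = 935,943,305
N ≈ √935,943,305 ≈ 30,593.2

30590 RPM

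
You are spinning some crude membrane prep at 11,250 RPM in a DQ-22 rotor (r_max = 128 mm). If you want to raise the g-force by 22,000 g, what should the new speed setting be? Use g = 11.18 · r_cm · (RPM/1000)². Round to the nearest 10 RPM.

16740 RPM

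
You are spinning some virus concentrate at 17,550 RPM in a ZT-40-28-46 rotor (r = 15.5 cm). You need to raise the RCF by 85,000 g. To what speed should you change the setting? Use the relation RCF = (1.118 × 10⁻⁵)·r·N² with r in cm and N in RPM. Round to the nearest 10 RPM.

Current RCF = 1.118 × 10⁻⁵ × 15.5 × (17550)² = 1.118 × 10⁻⁵ × 15.5 × 308,002,500 ≈ 53,373.8 × g
Target RCF = 53,373.8 + 85,000 = 138,373.8 × g
N² = 138,373.8 / (17.329 × 10⁻⁵) = 798,510,012
N ≈ √798,510,012 ≈ 28,257.9

28260 RPM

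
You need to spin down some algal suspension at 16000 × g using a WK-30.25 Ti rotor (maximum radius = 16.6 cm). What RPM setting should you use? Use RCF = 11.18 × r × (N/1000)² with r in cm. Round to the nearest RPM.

RCF = 11.18 × r × (N/1000)²
16,000 = 11.18 × 16.6 × (N/1000)²
(N/1000)² = 16,000 / 185.588 = 86.21247
N = 1000 × √86.21247 ≈ 9,285.1

N ≈ 9285 RPM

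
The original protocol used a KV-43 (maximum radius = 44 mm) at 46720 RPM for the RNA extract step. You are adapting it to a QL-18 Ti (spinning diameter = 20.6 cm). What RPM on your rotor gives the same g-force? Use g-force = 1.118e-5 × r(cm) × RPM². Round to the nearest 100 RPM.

≈ 30500 RPM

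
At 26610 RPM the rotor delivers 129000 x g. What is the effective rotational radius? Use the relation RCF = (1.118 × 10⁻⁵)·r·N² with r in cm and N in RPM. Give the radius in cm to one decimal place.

129000 = 1.118 × 10⁻⁵ × r × (26610)²
r = 129000 / (1.118 × 10⁻⁵ × 708,092,100) = 129000 / 7916.47 ≈ 16.295 cm

16.3 cm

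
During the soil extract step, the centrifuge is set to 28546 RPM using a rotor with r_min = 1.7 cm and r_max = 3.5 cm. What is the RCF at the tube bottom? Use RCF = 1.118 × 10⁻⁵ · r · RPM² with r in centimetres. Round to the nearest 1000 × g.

32000 ×g

Use r_max = 3.5 cm.
RCF = 1.118 × 10⁻⁵ × r × N²
RCF = 1.118 × 10⁻⁵ × 3.5 × (28546)² = 1.118 × 10⁻⁵ × 3.5 × 814,874,116 ≈ 31,886 × g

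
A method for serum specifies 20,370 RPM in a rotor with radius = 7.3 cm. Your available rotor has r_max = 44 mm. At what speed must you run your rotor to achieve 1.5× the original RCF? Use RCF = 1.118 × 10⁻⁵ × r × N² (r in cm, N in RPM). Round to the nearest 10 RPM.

32130 RPM

RCF_original = 1.118 × 10⁻⁵ × 7.3 × (20370)² = 1.118 × 10⁻⁵ × 7.3 × 414,936,900 ≈ 33,864.7 × g
Target RCF = 1.5 × 33,864.7 ≈ 50,797 × g
Your rotor: r = 44 mm = 4.4 cm
50,797 = 1.118 × 10⁻⁵ × 4.4 × N²
N² = 50,797 / (4.9192 × 10⁻⁵) = 1,032,627,256
N ≈ √1,032,627,256 ≈ 32,134.5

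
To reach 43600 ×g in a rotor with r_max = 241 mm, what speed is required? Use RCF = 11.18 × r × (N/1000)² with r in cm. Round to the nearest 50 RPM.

r = 241 mm = 24.1 cm
43,600 = 11.18 × 24.1 × (N/1000)²
(N/1000)² = 43,600 / 269.438 = 161.8183
N = 1000 × √161.8183 ≈ 12,720.8

≈ 12700 RPM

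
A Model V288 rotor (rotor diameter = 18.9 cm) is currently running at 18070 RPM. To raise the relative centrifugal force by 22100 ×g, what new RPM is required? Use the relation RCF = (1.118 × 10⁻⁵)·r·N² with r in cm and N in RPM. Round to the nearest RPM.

r = 18.9 / 2 = 9.45 cm
Current RCF = 1.118 × 10⁻⁵ × 9.45 × (18070)² = 1.118 × 10⁻⁵ × 9.45 × 326,524,900 ≈ 34,497.7 × g
Target RCF = 34,497.7 + 22,100 = 56,597.7 × g
N² = 56,597.7 / (10.5651 × 10⁻⁵) = 535,704,347
N ≈ √535,704,347 ≈ 23,145.3

23145 RPM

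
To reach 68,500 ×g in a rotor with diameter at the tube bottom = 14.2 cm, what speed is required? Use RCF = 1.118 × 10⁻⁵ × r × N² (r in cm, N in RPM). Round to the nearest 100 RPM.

r = 14.2 / 2 = 7.1 cm
RCF = 1.118 × 10⁻⁵ × r × N²
68,500 = 1.118 × 10⁻⁵ × 7.1 × N²
N² = 68,500 / (7.9378 × 10⁻⁵) = 862,959,510
N ≈ √862,959,510 ≈ 29,376.2

29400 RPM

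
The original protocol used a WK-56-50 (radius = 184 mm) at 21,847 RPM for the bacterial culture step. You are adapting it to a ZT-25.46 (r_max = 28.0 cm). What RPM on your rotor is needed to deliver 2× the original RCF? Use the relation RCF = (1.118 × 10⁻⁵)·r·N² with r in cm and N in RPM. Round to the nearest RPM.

25046 RPM

Original rotor: r = 184 mm = 18.4 cm
RCF_original = 1.118 × 10⁻⁵ × 18.4 × (21847)² = 1.118 × 10⁻⁵ × 18.4 × 477,291,409 ≈ 98,184.6 × g
Target RCF = 2 × 98,184.6 ≈ 196,369.2 × g
196,369.2 = 1.118 × 10⁻⁵ × 28 × N²
N² = 196,369.2 / (31.304 × 10⁻⁵) = 627,297,470
N ≈ √627,297,470 ≈ 25,045.9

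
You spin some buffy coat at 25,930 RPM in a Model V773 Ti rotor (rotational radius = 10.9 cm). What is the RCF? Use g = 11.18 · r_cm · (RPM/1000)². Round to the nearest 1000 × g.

RCF ≈ 82000 g

RCF = 11.18 × 10.9 × (25.93)² = 11.18 × 10.9 × 672.3649 ≈ 81,935.7 × g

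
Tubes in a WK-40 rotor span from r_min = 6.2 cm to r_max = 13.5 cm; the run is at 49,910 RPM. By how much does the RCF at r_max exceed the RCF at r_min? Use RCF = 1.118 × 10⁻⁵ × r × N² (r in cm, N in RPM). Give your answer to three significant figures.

ΔRCF ≈ 203000 g

RCF_max = 1.118 × 10⁻⁵ × 13.5 × (49910)² = 1.118 × 10⁻⁵ × 13.5 × 2,491,008,100 ≈ 375,967.9 × g
RCF_min = 1.118 × 10⁻⁵ × 6.2 × (49910)² = 1.118 × 10⁻⁵ × 6.2 × 2,491,008,100 ≈ 172,666.7 × g
ΔRCF = 375,967.9 − 172,666.7 = 203,301.2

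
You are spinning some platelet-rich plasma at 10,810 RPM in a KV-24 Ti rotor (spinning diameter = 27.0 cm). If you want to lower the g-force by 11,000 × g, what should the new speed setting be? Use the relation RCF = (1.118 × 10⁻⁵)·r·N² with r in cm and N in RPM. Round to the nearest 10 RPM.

6630 RPM

r = 27.0 / 2 = 13.5 cm
Current RCF = 1.118 × 10⁻⁵ × 13.5 × (10810)² = 1.118 × 10⁻⁵ × 13.5 × 116,856,100 ≈ 17,637.1 × g
Target RCF = 17,637.1 − 11,000 = 6,637.1 × g
N² = 6,637.1 / (15.093 × 10⁻⁵) = 43,974,690
N ≈ √43,974,690 ≈ 6,631.3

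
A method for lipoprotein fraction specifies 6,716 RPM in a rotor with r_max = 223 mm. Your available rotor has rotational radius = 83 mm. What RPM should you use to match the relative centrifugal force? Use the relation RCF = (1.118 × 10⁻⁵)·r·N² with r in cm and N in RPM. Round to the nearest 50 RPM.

Original rotor: r = 223 mm = 22.3 cm
RCF_original = 1.118 × 10⁻⁵ × 22.3 × (6716)² = 1.118 × 10⁻⁵ × 22.3 × 45,104,656 ≈ 11,245.2 × g
Your rotor: r = 83 mm = 8.3 cm
11,245.2 = 1.118 × 10⁻⁵ × 8.3 × N²
N² = 11,245.2 / (9.2794 × 10⁻⁵) = 121,184,559
N ≈ √121,184,559 ≈ 11,008.4

≈ 11000 RPM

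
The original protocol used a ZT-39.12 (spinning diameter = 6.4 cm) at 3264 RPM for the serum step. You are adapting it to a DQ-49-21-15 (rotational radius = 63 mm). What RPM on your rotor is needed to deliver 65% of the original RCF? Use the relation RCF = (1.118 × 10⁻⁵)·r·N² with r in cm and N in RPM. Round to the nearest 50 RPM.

≈ 1900 RPM

Original rotor: r = 6.4 / 2 = 3.2 cm
RCF = 1.118 × 10⁻⁵ × r × N²
RCF_original = 1.118 × 10⁻⁵ × 3.2 × (3264)² = 1.118 × 10⁻⁵ × 3.2 × 10,653,696 ≈ 381.1 × g
Target RCF = 0.65 × 381.1 ≈ 247.7 × g
Your rotor: r = 63 mm = 6.3 cm
247.7 = 1.118 × 10⁻⁵ × 6.3 × N²
N² = 247.7 / (7.0434 × 10⁻⁵) = 3,516,767
N ≈ √3,516,767 ≈ 1,875.3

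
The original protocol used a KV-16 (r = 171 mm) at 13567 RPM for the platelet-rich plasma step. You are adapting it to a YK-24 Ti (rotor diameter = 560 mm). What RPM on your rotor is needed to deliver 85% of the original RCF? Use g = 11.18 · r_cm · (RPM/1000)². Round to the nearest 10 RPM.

≈ 9770 RPM

Original rotor: r = 171 mm = 17.1 cm
RCF = 11.18 × r × (N/1000)²
RCF_original = 11.18 × 17.1 × (13.567)² = 11.18 × 17.1 × 184.063489 ≈ 35,188.9 × g
Target RCF = 0.85 × 35,188.9 ≈ 29,910.6 × g
Your rotor: r = 560 mm / 2 = 280 mm = 28 cm
29,910.6 = 11.18 × 28 × (N/1000)²
(N/1000)² = 29,910.6 / 313.04 = 95.54881
N = 1000 × √95.54881 ≈ 9,774.9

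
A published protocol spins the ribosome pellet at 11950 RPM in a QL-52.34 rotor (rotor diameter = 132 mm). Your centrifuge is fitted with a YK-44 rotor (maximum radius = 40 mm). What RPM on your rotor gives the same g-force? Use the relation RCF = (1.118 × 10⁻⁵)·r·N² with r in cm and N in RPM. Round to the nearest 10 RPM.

Original rotor: r = 132 mm / 2 = 66 mm = 6.6 cm
RCF_original = 1.118 × 10⁻⁵ × 6.6 × (11950)² = 1.118 × 10⁻⁵ × 6.6 × 142,802,500 ≈ 10,537.1 × g
Your rotor: r = 40 mm = 4.0 cm
10,537.1 = 1.118 × 10⁻⁵ × 4 × N²
N² = 10,537.1 / (4.472 × 10⁻⁵) = 235,623,882
N ≈ √235,623,882 ≈ 15,350.0

15350 RPM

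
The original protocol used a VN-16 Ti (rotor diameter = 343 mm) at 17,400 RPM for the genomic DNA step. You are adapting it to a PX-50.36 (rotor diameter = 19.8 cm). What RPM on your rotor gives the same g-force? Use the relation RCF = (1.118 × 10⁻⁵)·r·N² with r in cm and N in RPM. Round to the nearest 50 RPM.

22900 RPM

Original rotor: r = 343 mm / 2 = 171.5 mm = 17.15 cm
RCF = 1.118 × 10⁻⁵ × r × N²
RCF_original = 1.118 × 10⁻⁵ × 17.15 × (17400)² = 1.118 × 10⁻⁵ × 17.15 × 302,760,000 ≈ 58,050.3 × g
Your rotor: r = 19.8 / 2 = 9.9 cm
58,050.3 = 1.118 × 10⁻⁵ × 9.9 × N²
N² = 58,050.3 / (11.0682 × 10⁻⁵) = 524,478,235
N ≈ √524,478,235 ≈ 22,901.5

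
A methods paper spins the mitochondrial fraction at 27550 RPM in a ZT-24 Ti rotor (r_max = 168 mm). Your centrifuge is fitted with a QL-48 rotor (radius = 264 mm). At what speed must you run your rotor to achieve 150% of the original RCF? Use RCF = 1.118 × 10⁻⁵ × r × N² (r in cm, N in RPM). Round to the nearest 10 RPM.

≈ 26920 RPM

Original rotor: r = 168 mm = 16.8 cm
RCF_original = 1.118 × 10⁻⁵ × 16.8 × (27550)² = 1.118 × 10⁻⁵ × 16.8 × 759,002,500 ≈ 142,558.9 × g
Target RCF = 1.5 × 142,558.9 ≈ 213,838.3 × g
Your rotor: r = 264 mm = 26.4 cm
213,838.3 = 1.118 × 10⁻⁵ × 26.4 × N²
N² = 213,838.3 / (29.5152 × 10⁻⁵) = 724,502,290
N ≈ √724,502,290 ≈ 26,916.6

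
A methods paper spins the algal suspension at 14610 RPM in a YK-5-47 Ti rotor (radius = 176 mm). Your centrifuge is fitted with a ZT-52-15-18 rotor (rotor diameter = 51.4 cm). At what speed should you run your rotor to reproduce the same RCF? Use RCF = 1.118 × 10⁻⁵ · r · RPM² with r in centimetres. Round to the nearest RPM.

Original rotor: r = 176 mm = 17.6 cm
RCF = 1.118 × 10⁻⁵ × r × N²
RCF_original = 1.118 × 10⁻⁵ × 17.6 × (14610)² = 1.118 × 10⁻⁵ × 17.6 × 213,452,100 ≈ 42,000.5 × g
Your rotor: r = 51.4 / 2 = 25.7 cm
42,000.5 = 1.118 × 10⁻⁵ × 25.7 × N²
N² = 42,000.5 / (28.7326 × 10⁻⁵) = 146,177,165
N ≈ √146,177,165 ≈ 12,090.4

12090 RPM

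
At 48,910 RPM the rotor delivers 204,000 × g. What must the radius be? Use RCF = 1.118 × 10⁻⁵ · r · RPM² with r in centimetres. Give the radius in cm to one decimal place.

≈ 7.6 cm

RCF = 1.118 × 10⁻⁵ × r × N²
204000 = 1.118 × 10⁻⁵ × r × (48910)²
r = 204000 / (1.118 × 10⁻⁵ × 2,392,188,100) = 204000 / 26744.66 ≈ 7.628 cm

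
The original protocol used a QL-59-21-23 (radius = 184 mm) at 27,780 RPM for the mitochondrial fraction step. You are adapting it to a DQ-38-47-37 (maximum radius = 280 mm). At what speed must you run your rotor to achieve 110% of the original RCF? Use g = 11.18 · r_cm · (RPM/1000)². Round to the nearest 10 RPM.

≈ 23620 RPM

Original rotor: r = 184 mm = 18.4 cm
RCF_original = 11.18 × 18.4 × (27.78)² = 11.18 × 18.4 × 771.7284 ≈ 158,753.8 × g
Target RCF = 1.1 × 158,753.8 ≈ 174,629.2 × g
Your rotor: r = 280 mm = 28.0 cm
174,629.2 = 11.18 × 28 × (N/1000)²
(N/1000)² = 174,629.2 / 313.04 = 557.8495
N = 1000 × √557.8495 ≈ 23,618.8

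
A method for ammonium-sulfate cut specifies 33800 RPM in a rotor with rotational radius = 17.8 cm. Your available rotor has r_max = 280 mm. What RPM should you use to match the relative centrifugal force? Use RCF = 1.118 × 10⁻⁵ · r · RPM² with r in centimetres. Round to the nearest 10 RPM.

26950 RPM

RCF = 1.118 × 10⁻⁵ × r × N²
RCF_original = 1.118 × 10⁻⁵ × 17.8 × (33800)² = 1.118 × 10⁻⁵ × 17.8 × 1,142,440,000 ≈ 227,350.1 × g
Your rotor: r = 280 mm = 28.0 cm
227,350.1 = 1.118 × 10⁻⁵ × 28 × N²
N² = 227,350.1 / (31.304 × 10⁻⁵) = 726,265,334
N ≈ √726,265,334 ≈ 26,949.3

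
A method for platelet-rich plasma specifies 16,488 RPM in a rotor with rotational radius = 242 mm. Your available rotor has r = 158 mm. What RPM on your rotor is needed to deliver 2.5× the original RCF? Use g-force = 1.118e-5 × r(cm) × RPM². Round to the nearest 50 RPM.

32250 RPM

Original rotor: r = 242 mm = 24.2 cm
RCF = 1.118 × 10⁻⁵ × r × N²
RCF_original = 1.118 × 10⁻⁵ × 24.2 × (16488)² = 1.118 × 10⁻⁵ × 24.2 × 271,854,144 ≈ 73,551.8 × g
Target RCF = 2.5 × 73,551.8 ≈ 183,879.5 × g
Your rotor: r = 158 mm = 15.8 cm
183,879.5 = 1.118 × 10⁻⁵ × 15.8 × N²
N² = 183,879.5 / (17.6644 × 10⁻⁵) = 1,040,960,916
N ≈ √1,040,960,916 ≈ 32,263.9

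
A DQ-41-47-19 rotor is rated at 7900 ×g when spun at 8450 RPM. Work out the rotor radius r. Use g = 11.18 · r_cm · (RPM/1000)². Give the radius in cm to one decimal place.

r ≈ 9.9 cm

7900 = 11.18 × r × (8.45)²
r = 7900 / (11.18 × 71.4025) = 7900 / 798.2799 ≈ 9.896 cm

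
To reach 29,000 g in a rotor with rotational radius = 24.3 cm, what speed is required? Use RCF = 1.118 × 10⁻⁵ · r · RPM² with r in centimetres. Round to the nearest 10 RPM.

29,000 = 1.118 × 10⁻⁵ × 24.3 × N²
N² = 29,000 / (27.1674 × 10⁻⁵) = 106,745,585
N ≈ √106,745,585 ≈ 10,331.8

10330 RPM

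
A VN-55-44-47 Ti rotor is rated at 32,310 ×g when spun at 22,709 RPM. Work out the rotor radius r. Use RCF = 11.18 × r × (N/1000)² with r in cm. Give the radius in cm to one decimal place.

5.6 cm

32310 = 11.18 × r × (22.709)²
r = 32310 / (11.18 × 515.698681) = 32310 / 5765.511 ≈ 5.604 cm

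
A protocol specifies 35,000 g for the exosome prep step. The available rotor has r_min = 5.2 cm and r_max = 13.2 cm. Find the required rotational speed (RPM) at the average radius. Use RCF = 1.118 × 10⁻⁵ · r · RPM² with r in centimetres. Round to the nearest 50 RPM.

≈ 18450 RPM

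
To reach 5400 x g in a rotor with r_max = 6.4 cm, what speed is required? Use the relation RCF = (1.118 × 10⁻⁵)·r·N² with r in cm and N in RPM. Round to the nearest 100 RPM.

RCF = 1.118 × 10⁻⁵ × r × N²
5,400 = 1.118 × 10⁻⁵ × 6.4 × N²
N² = 5,400 / (7.1552 × 10⁻⁵) = 75,469,589
N ≈ √75,469,589 ≈ 8,687.3

N ≈ 8700 RPM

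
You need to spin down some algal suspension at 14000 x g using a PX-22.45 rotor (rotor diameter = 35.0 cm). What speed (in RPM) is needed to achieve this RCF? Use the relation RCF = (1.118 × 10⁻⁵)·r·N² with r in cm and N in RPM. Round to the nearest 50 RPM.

8450 RPM

r = 35.0 / 2 = 17.5 cm
14,000 = 1.118 × 10⁻⁵ × 17.5 × N²
N² = 14,000 / (19.565 × 10⁻⁵) = 71,556,351
N ≈ √71,556,351 ≈ 8,459.1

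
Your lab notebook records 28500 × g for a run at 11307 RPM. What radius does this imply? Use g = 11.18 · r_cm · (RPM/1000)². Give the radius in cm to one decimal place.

28500 = 11.18 × r × (11.307)²
r = 28500 / (11.18 × 127.848249) = 28500 / 1429.343 ≈ 19.939 cm

≈ 19.9 cm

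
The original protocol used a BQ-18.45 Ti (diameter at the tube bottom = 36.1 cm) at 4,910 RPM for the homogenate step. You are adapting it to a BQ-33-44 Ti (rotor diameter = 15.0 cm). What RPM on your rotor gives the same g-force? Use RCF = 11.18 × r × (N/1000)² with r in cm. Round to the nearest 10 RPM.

Original rotor: r = 36.1 / 2 = 18.05 cm
RCF_original = 11.18 × 18.05 × (4.91)² = 11.18 × 18.05 × 24.1081 ≈ 4,865 × g
Your rotor: r = 15.0 / 2 = 7.5 cm
4,865 = 11.18 × 7.5 × (N/1000)²
(N/1000)² = 4,865 / 83.85 = 58.02027
N = 1000 × √58.02027 ≈ 7,617.1

≈ 7620 RPM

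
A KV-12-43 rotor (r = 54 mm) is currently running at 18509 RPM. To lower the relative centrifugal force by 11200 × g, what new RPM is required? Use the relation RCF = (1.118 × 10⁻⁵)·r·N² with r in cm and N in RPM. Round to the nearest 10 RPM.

N₂ ≈ 12530 RPM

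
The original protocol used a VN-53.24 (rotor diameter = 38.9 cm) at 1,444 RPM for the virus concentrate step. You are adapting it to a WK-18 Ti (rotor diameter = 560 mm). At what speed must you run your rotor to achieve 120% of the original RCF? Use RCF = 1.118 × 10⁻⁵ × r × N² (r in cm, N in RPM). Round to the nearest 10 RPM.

1320 RPM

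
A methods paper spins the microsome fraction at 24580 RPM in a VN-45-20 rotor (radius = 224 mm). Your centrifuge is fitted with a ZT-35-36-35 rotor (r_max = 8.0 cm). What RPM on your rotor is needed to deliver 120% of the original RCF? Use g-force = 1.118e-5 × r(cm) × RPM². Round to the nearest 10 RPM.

45060 RPM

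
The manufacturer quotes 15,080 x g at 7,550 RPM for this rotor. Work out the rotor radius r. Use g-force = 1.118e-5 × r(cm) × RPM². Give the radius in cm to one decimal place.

r ≈ 23.7 cm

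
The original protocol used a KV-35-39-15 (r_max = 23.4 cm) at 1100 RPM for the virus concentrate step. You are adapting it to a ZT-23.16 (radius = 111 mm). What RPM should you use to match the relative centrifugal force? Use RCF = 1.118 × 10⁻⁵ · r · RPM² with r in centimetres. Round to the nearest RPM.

1597 RPM

RCF_original = 1.118 × 10⁻⁵ × 23.4 × (1100)² = 1.118 × 10⁻⁵ × 23.4 × 1,210,000 ≈ 316.6 × g
Your rotor: r = 111 mm = 11.1 cm
316.6 = 1.118 × 10⁻⁵ × 11.1 × N²
N² = 316.6 / (12.4098 × 10⁻⁵) = 2,551,210
N ≈ √2,551,210 ≈ 1,597.3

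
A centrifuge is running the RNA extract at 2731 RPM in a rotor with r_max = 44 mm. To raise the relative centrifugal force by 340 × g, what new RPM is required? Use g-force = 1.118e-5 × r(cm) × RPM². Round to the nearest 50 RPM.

3800 RPM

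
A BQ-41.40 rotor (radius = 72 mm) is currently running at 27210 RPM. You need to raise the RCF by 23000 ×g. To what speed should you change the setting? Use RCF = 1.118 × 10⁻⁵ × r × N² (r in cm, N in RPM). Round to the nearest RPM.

≈ 32033 RPM

r = 72 mm = 7.2 cm
Current RCF = 1.118 × 10⁻⁵ × 7.2 × (27210)² = 1.118 × 10⁻⁵ × 7.2 × 740,384,100 ≈ 59,598 × g
Target RCF = 59,598 + 23,000 = 82,598 × g
N² = 82,598 / (8.0496 × 10⁻⁵) = 1,026,113,099
N ≈ √1,026,113,099 ≈ 32,033.0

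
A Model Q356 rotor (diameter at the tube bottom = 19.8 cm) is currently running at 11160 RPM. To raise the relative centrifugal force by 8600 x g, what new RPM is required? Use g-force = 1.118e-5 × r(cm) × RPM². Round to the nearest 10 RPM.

14220 RPM

r = 19.8 / 2 = 9.9 cm
Current RCF = 1.118 × 10⁻⁵ × 9.9 × (11160)² = 1.118 × 10⁻⁵ × 9.9 × 124,545,600 ≈ 13,785 × g
Target RCF = 13,785 + 8,600 = 22,385 × g
N² = 22,385 / (11.0682 × 10⁻⁵) = 202,246,074
N ≈ √202,246,074 ≈ 14,221.3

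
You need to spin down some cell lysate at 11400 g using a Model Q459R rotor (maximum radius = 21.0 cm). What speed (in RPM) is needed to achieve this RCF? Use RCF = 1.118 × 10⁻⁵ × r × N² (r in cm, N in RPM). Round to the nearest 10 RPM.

≈ 6970 RPM

11,400 = 1.118 × 10⁻⁵ × 21 × N²
N² = 11,400 / (23.478 × 10⁻⁵) = 48,556,095
N ≈ √48,556,095 ≈ 6,968.2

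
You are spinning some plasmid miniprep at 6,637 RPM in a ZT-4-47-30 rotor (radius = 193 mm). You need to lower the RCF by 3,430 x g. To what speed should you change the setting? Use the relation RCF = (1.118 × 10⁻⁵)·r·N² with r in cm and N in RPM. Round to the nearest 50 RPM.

r = 193 mm = 19.3 cm
Current RCF = 1.118 × 10⁻⁵ × 19.3 × (6637)² = 1.118 × 10⁻⁵ × 19.3 × 44,049,769 ≈ 9,504.8 × g
Target RCF = 9,504.8 − 3,430 = 6,074.8 × g
N² = 6,074.8 / (21.5774 × 10⁻⁵) = 28,153,531
N ≈ √28,153,531 ≈ 5,306.0

≈ 5300 RPM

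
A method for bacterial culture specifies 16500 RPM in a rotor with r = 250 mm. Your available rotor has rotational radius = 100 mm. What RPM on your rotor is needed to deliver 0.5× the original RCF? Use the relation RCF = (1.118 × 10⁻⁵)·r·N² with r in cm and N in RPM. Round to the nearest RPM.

≈ 18448 RPM

Original rotor: r = 250 mm = 25.0 cm
RCF_original = 1.118 × 10⁻⁵ × 25 × (16500)² = 1.118 × 10⁻⁵ × 25 × 272,250,000 ≈ 76,093.9 × g
Target RCF = 0.5 × 76,093.9 ≈ 38,046.9 × g
Your rotor: r = 100 mm = 10.0 cm
38,046.9 = 1.118 × 10⁻⁵ × 10 × N²
N² = 38,046.9 / (11.18 × 10⁻⁵) = 340,312,165
N ≈ √340,312,165 ≈ 18,447.6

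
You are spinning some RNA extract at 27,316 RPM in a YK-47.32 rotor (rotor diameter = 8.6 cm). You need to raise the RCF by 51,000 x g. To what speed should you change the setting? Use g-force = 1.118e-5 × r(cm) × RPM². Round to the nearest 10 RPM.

42510 RPM

r = 8.6 / 2 = 4.3 cm
Current RCF = 1.118 × 10⁻⁵ × 4.3 × (27316)² = 1.118 × 10⁻⁵ × 4.3 × 746,163,856 ≈ 35,871.1 × g
Target RCF = 35,871.1 + 51,000 = 86,871.1 × g
N² = 86,871.1 / (4.8074 × 10⁻⁵) = 1,807,028,747
N ≈ √1,807,028,747 ≈ 42,509.2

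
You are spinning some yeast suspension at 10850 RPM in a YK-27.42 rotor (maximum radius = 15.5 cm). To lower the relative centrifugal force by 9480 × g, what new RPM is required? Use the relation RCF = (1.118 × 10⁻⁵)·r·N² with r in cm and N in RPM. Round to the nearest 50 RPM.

7950 RPM

Current RCF = 1.118 × 10⁻⁵ × 15.5 × (10850)² = 1.118 × 10⁻⁵ × 15.5 × 117,722,500 ≈ 20,400.1 × g
Target RCF = 20,400.1 − 9,480 = 10,920.1 × g
N² = 10,920.1 / (17.329 × 10⁻⁵) = 63,016,331
N ≈ √63,016,331 ≈ 7,938.3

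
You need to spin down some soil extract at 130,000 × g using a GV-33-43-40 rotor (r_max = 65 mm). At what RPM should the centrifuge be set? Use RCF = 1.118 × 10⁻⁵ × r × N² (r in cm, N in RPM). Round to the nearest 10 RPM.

r = 65 mm = 6.5 cm
130,000 = 1.118 × 10⁻⁵ × 6.5 × N²
N² = 130,000 / (7.267 × 10⁻⁵) = 1,788,908,766
N ≈ √1,788,908,766 ≈ 42,295.5

≈ 42300 RPM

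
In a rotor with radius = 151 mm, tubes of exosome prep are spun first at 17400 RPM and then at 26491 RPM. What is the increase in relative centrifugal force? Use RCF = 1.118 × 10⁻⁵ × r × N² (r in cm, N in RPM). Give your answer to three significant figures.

r = 151 mm = 15.1 cm
RCF₁ = 1.118 × 10⁻⁵ × 15.1 × (17400)² = 1.118 × 10⁻⁵ × 15.1 × 302,760,000 ≈ 51,111.3 × g
RCF₂ = 1.118 × 10⁻⁵ × 15.1 × (26491)² = 1.118 × 10⁻⁵ × 15.1 × 701,773,081 ≈ 118,471.9 × g
Increase = 118,471.9 − 51,111.3 = 67,360.6

67400 ×g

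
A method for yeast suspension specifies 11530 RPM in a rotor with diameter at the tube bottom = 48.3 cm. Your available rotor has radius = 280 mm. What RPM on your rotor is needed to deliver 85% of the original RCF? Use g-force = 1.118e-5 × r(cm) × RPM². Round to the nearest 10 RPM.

9870 RPM

Original rotor: r = 48.3 / 2 = 24.15 cm
RCF = 1.118 × 10⁻⁵ × r × N²
RCF_original = 1.118 × 10⁻⁵ × 24.15 × (11530)² = 1.118 × 10⁻⁵ × 24.15 × 132,940,900 ≈ 35,893.6 × g
Target RCF = 0.85 × 35,893.6 ≈ 30,509.6 × g
Your rotor: r = 280 mm = 28.0 cm
30,509.6 = 1.118 × 10⁻⁵ × 28 × N²
N² = 30,509.6 / (31.304 × 10⁻⁵) = 97,462,305
N ≈ √97,462,305 ≈ 9,872.3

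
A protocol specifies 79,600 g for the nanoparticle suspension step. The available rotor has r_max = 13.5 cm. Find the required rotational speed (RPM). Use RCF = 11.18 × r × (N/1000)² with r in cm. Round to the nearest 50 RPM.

≈ 22950 RPM

79,600 = 11.18 × 13.5 × (N/1000)²
(N/1000)² = 79,600 / 150.93 = 527.3968
N = 1000 × √527.3968 ≈ 22,965.1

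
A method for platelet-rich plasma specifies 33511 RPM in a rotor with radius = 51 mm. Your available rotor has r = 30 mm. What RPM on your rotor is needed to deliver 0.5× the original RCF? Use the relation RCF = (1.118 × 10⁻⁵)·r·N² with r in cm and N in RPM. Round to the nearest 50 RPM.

Original rotor: r = 51 mm = 5.1 cm
RCF_original = 1.118 × 10⁻⁵ × 5.1 × (33511)² = 1.118 × 10⁻⁵ × 5.1 × 1,122,987,121 ≈ 64,030.5 × g
Target RCF = 0.5 × 64,030.5 ≈ 32,015.2 × g
Your rotor: r = 30 mm = 3.0 cm
32,015.2 = 1.118 × 10⁻⁵ × 3 × N²
N² = 32,015.2 / (3.354 × 10⁻⁵) = 954,537,865
N ≈ √954,537,865 ≈ 30,895.6

30900 RPM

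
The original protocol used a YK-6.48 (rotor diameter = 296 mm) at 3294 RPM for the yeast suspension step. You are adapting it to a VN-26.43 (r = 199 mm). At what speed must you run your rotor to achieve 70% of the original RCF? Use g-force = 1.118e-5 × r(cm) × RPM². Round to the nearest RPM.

2377 RPM

Original rotor: r = 296 mm / 2 = 148 mm = 14.8 cm
RCF_original = 1.118 × 10⁻⁵ × 14.8 × (3294)² = 1.118 × 10⁻⁵ × 14.8 × 10,850,436 ≈ 1,795.4 × g
Target RCF = 0.7 × 1,795.4 ≈ 1,256.8 × g
Your rotor: r = 199 mm = 19.9 cm
1,256.8 = 1.118 × 10⁻⁵ × 19.9 × N²
N² = 1,256.8 / (22.2482 × 10⁻⁵) = 5,648,996
N ≈ √5,648,996 ≈ 2,376.8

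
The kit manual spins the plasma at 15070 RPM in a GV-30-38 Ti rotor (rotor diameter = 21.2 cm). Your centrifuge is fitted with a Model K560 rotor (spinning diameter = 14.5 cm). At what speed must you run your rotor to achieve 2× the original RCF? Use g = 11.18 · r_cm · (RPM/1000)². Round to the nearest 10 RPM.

25770 RPM

Original rotor: r = 21.2 / 2 = 10.6 cm
RCF_original = 11.18 × 10.6 × (15.07)² = 11.18 × 10.6 × 227.1049 ≈ 26,913.7 × g
Target RCF = 2 × 26,913.7 ≈ 53,827.4 × g
Your rotor: r = 14.5 / 2 = 7.25 cm
53,827.4 = 11.18 × 7.25 × (N/1000)²
(N/1000)² = 53,827.4 / 81.055 = 664.0849
N = 1000 × √664.0849 ≈ 25,769.8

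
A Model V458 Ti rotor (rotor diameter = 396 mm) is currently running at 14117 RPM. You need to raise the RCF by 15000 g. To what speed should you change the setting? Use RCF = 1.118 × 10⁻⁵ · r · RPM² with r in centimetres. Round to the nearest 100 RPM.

≈ 16300 RPM

r = 396 mm / 2 = 198 mm = 19.8 cm
Current RCF = 1.118 × 10⁻⁵ × 19.8 × (14117)² = 1.118 × 10⁻⁵ × 19.8 × 199,289,689 ≈ 44,115.6 × g
Target RCF = 44,115.6 + 15,000 = 59,115.6 × g
N² = 59,115.6 / (22.1364 × 10⁻⁵) = 267,051,553
N ≈ √267,051,553 ≈ 16,341.7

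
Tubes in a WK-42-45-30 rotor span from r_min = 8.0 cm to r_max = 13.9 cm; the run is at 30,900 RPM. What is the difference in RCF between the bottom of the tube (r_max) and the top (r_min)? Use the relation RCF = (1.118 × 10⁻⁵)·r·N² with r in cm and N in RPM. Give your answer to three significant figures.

ΔRCF = 1.118 × 10⁻⁵ × (r_max − r_min) × N² = 1.118 × 10⁻⁵ × 5.9 × 954,810,000 ≈ 62,981.2

≈ 63000 x g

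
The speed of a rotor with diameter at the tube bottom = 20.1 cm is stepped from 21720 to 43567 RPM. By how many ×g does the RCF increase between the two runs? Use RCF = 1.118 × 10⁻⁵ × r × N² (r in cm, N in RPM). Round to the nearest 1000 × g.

≈ 160000 ×g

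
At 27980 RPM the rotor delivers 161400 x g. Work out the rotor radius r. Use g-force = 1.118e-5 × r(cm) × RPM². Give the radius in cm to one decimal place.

≈ 18.4 cm

RCF = 1.118 × 10⁻⁵ × r × N²
161400 = 1.118 × 10⁻⁵ × r × (27980)²
r = 161400 / (1.118 × 10⁻⁵ × 782,880,400) = 161400 / 8752.603 ≈ 18.440 cm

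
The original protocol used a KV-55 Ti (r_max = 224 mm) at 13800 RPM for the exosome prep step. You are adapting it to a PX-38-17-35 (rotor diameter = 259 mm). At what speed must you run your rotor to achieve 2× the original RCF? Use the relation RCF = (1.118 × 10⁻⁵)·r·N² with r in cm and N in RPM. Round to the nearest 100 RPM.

Original rotor: r = 224 mm = 22.4 cm
RCF = 1.118 × 10⁻⁵ × r × N²
RCF_original = 1.118 × 10⁻⁵ × 22.4 × (13800)² = 1.118 × 10⁻⁵ × 22.4 × 190,440,000 ≈ 47,692.3 × g
Target RCF = 2 × 47,692.3 ≈ 95,384.6 × g
Your rotor: r = 259 mm / 2 = 129.5 mm = 12.95 cm
95,384.6 = 1.118 × 10⁻⁵ × 12.95 × N²
N² = 95,384.6 / (14.4781 × 10⁻⁵) = 658,819,873
N ≈ √658,819,873 ≈ 25,667.5

≈ 25700 RPM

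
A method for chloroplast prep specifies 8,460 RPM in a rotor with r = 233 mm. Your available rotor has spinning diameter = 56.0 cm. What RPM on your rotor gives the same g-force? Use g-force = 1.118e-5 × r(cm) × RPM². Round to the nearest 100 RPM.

7700 RPM

Original rotor: r = 233 mm = 23.3 cm
RCF = 1.118 × 10⁻⁵ × r × N²
RCF_original = 1.118 × 10⁻⁵ × 23.3 × (8460)² = 1.118 × 10⁻⁵ × 23.3 × 71,571,600 ≈ 18,644 × g
Your rotor: r = 56.0 / 2 = 28 cm
18,644 = 1.118 × 10⁻⁵ × 28 × N²
N² = 18,644 / (31.304 × 10⁻⁵) = 59,557,884
N ≈ √59,557,884 ≈ 7,717.4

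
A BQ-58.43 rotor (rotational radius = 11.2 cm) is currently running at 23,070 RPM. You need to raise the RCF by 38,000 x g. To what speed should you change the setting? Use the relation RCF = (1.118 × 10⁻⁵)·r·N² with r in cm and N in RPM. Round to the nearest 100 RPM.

Current RCF = 1.118 × 10⁻⁵ × 11.2 × (23070)² = 1.118 × 10⁻⁵ × 11.2 × 532,224,900 ≈ 66,643.1 × g
Target RCF = 66,643.1 + 38,000 = 104,643.1 × g
N² = 104,643.1 / (12.5216 × 10⁻⁵) = 835,700,709
N ≈ √835,700,709 ≈ 28,908.5

≈ 28900 RPM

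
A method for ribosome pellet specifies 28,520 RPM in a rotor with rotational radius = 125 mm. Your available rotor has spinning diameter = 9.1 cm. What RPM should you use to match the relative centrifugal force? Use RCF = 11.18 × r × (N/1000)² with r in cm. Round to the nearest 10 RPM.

Original rotor: r = 125 mm = 12.5 cm
RCF = 11.18 × r × (N/1000)²
RCF_original = 11.18 × 12.5 × (28.52)² = 11.18 × 12.5 × 813.3904 ≈ 113,671.3 × g
Your rotor: r = 9.1 / 2 = 4.55 cm
113,671.3 = 11.18 × 4.55 × (N/1000)²
(N/1000)² = 113,671.3 / 50.869 = 2234.589
N = 1000 × √2234.589 ≈ 47,271.4

≈ 47270 RPM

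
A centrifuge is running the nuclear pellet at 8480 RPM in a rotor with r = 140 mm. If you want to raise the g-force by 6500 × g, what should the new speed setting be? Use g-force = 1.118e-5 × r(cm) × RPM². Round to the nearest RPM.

N₂ ≈ 10651 RPM

r = 140 mm = 14.0 cm
Current RCF = 1.118 × 10⁻⁵ × 14 × (8480)² = 1.118 × 10⁻⁵ × 14 × 71,910,400 ≈ 11,255.4 × g
Target RCF = 11,255.4 + 6,500 = 17,755.4 × g
N² = 17,755.4 / (15.652 × 10⁻⁵) = 113,438,538
N ≈ √113,438,538 ≈ 10,650.8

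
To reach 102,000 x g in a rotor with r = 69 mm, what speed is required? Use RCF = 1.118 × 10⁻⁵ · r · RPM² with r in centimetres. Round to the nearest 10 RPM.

r = 69 mm = 6.9 cm
RCF = 1.118 × 10⁻⁵ × r × N²
102,000 = 1.118 × 10⁻⁵ × 6.9 × N²
N² = 102,000 / (7.7142 × 10⁻⁵) = 1,322,236,914
N ≈ √1,322,236,914 ≈ 36,362.6

N ≈ 36360 RPM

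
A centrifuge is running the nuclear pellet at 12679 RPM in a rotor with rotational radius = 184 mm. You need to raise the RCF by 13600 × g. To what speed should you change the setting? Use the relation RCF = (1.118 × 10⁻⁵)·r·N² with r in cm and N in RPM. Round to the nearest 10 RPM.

r = 184 mm = 18.4 cm
Current RCF = 1.118 × 10⁻⁵ × 18.4 × (12679)² = 1.118 × 10⁻⁵ × 18.4 × 160,757,041 ≈ 33,069.7 × g
Target RCF = 33,069.7 + 13,600 = 46,669.7 × g
N² = 46,669.7 / (20.5712 × 10⁻⁵) = 226,869,118
N ≈ √226,869,118 ≈ 15,062.2

15060 RPM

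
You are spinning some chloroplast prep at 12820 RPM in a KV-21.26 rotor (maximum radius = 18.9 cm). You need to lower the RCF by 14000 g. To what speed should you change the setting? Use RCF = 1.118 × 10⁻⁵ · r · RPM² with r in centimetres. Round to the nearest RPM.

9904 RPM

Current RCF = 1.118 × 10⁻⁵ × 18.9 × (12820)² = 1.118 × 10⁻⁵ × 18.9 × 164,352,400 ≈ 34,728 × g
Target RCF = 34,728 − 14,000 = 20,728 × g
N² = 20,728 / (21.1302 × 10⁻⁵) = 98,096,563
N ≈ √98,096,563 ≈ 9,904.4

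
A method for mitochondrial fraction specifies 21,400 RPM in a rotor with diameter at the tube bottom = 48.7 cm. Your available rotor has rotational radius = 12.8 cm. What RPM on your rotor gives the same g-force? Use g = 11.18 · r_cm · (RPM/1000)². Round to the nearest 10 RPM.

≈ 29520 RPM

Original rotor: r = 48.7 / 2 = 24.35 cm
RCF = 11.18 × r × (N/1000)²
RCF_original = 11.18 × 24.35 × (21.4)² = 11.18 × 24.35 × 457.96 ≈ 124,671.8 × g
124,671.8 = 11.18 × 12.8 × (N/1000)²
(N/1000)² = 124,671.8 / 143.104 = 871.1972
N = 1000 × √871.1972 ≈ 29,516.0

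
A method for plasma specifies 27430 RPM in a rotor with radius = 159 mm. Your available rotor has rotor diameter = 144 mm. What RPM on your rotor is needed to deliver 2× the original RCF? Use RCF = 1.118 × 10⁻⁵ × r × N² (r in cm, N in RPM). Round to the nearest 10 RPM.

≈ 57650 RPM

Original rotor: r = 159 mm = 15.9 cm
RCF_original = 1.118 × 10⁻⁵ × 15.9 × (27430)² = 1.118 × 10⁻⁵ × 15.9 × 752,404,900 ≈ 133,749 × g
Target RCF = 2 × 133,749 ≈ 267,498 × g
Your rotor: r = 144 mm / 2 = 72 mm = 7.2 cm
267,498 = 1.118 × 10⁻⁵ × 7.2 × N²
N² = 267,498 / (8.0496 × 10⁻⁵) = 3,323,121,646
N ≈ √3,323,121,646 ≈ 57,646.5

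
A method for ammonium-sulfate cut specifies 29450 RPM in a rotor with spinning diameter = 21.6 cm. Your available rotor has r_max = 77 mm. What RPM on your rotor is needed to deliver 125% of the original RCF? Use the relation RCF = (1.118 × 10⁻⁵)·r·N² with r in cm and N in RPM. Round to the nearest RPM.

38995 RPM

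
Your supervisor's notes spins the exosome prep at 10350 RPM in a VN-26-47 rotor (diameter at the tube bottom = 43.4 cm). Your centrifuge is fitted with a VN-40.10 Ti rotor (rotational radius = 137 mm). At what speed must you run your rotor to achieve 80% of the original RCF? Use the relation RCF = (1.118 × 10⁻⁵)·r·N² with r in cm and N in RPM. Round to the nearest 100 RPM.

Original rotor: r = 43.4 / 2 = 21.7 cm
RCF = 1.118 × 10⁻⁵ × r × N²
RCF_original = 1.118 × 10⁻⁵ × 21.7 × (10350)² = 1.118 × 10⁻⁵ × 21.7 × 107,122,500 ≈ 25,988.6 × g
Target RCF = 0.8 × 25,988.6 ≈ 20,790.9 × g
Your rotor: r = 137 mm = 13.7 cm
20,790.9 = 1.118 × 10⁻⁵ × 13.7 × N²
N² = 20,790.9 / (15.3166 × 10⁻⁵) = 135,740,961
N ≈ √135,740,961 ≈ 11,650.8

≈ 11700 RPM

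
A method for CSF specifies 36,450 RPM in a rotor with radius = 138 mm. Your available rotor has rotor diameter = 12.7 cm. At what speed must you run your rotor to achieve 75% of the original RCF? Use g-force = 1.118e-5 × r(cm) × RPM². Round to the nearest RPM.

46535 RPM

Original rotor: r = 138 mm = 13.8 cm
RCF = 1.118 × 10⁻⁵ × r × N²
RCF_original = 1.118 × 10⁻⁵ × 13.8 × (36450)² = 1.118 × 10⁻⁵ × 13.8 × 1,328,602,500 ≈ 204,982.1 × g
Target RCF = 0.75 × 204,982.1 ≈ 153,736.6 × g
Your rotor: r = 12.7 / 2 = 6.35 cm
153,736.6 = 1.118 × 10⁻⁵ × 6.35 × N²
N² = 153,736.6 / (7.0993 × 10⁻⁵) = 2,165,517,727
N ≈ √2,165,517,727 ≈ 46,535.1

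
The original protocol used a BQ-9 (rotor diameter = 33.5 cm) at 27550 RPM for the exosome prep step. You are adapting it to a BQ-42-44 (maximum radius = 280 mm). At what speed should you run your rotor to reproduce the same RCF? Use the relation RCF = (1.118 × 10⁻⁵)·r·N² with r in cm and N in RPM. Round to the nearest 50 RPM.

Original rotor: r = 33.5 / 2 = 16.75 cm
RCF_original = 1.118 × 10⁻⁵ × 16.75 × (27550)² = 1.118 × 10⁻⁵ × 16.75 × 759,002,500 ≈ 142,134.6 × g
Your rotor: r = 280 mm = 28.0 cm
142,134.6 = 1.118 × 10⁻⁵ × 28 × N²
N² = 142,134.6 / (31.304 × 10⁻⁵) = 454,046,128
N ≈ √454,046,128 ≈ 21,308.4

≈ 21300 RPM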